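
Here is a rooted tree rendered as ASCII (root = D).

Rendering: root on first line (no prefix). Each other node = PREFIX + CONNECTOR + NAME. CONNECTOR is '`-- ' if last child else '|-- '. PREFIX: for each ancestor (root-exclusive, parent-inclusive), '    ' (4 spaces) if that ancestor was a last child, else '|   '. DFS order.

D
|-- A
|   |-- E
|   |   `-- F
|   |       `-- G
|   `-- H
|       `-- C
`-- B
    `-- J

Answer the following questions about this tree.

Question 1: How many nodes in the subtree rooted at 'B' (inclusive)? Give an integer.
Subtree rooted at B contains: B, J
Count = 2

Answer: 2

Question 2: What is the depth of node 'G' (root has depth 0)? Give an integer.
Path from root to G: D -> A -> E -> F -> G
Depth = number of edges = 4

Answer: 4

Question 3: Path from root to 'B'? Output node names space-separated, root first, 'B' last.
Walk down from root: D -> B

Answer: D B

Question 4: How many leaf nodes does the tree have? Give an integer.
Answer: 3

Derivation:
Leaves (nodes with no children): C, G, J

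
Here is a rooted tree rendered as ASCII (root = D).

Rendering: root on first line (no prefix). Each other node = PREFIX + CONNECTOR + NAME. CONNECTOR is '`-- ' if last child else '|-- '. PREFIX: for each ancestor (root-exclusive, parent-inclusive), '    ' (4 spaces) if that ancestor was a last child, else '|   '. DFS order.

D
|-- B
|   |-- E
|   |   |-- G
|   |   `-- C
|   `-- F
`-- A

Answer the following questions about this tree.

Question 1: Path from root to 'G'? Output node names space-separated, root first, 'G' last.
Walk down from root: D -> B -> E -> G

Answer: D B E G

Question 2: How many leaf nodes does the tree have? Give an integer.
Leaves (nodes with no children): A, C, F, G

Answer: 4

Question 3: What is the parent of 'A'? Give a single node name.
Scan adjacency: A appears as child of D

Answer: D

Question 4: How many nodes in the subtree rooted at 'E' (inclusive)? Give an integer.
Subtree rooted at E contains: C, E, G
Count = 3

Answer: 3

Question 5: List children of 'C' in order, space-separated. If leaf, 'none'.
Answer: none

Derivation:
Node C's children (from adjacency): (leaf)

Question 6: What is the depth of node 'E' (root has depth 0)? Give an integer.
Answer: 2

Derivation:
Path from root to E: D -> B -> E
Depth = number of edges = 2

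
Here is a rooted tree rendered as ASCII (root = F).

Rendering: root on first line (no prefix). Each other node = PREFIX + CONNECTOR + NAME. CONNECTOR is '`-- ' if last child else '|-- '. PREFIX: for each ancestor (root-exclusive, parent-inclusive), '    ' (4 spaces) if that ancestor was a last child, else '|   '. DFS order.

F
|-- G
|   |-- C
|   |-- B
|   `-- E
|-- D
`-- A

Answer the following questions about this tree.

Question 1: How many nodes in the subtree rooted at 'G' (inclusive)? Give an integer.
Subtree rooted at G contains: B, C, E, G
Count = 4

Answer: 4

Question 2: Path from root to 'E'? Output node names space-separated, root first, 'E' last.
Walk down from root: F -> G -> E

Answer: F G E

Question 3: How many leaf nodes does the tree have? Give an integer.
Answer: 5

Derivation:
Leaves (nodes with no children): A, B, C, D, E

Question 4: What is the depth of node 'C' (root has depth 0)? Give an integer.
Answer: 2

Derivation:
Path from root to C: F -> G -> C
Depth = number of edges = 2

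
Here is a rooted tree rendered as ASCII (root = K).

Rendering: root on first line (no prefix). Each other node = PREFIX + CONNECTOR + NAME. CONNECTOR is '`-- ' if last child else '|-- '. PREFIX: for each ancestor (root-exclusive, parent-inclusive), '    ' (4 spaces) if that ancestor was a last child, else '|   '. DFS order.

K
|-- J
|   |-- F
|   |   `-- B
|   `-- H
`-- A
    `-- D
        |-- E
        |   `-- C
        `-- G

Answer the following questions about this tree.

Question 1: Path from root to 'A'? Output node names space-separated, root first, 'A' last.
Walk down from root: K -> A

Answer: K A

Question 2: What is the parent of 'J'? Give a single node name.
Scan adjacency: J appears as child of K

Answer: K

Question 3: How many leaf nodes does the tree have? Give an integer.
Leaves (nodes with no children): B, C, G, H

Answer: 4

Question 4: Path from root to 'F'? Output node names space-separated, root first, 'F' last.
Answer: K J F

Derivation:
Walk down from root: K -> J -> F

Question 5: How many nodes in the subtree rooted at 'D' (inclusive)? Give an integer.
Subtree rooted at D contains: C, D, E, G
Count = 4

Answer: 4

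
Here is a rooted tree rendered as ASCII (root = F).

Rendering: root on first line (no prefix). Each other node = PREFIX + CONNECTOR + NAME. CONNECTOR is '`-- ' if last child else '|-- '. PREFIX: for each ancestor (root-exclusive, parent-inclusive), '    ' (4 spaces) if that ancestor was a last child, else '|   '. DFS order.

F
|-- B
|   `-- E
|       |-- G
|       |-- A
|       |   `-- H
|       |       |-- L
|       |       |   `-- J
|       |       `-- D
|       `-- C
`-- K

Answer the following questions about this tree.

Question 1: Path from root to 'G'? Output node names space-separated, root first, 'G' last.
Answer: F B E G

Derivation:
Walk down from root: F -> B -> E -> G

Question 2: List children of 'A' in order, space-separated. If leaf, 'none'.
Node A's children (from adjacency): H

Answer: H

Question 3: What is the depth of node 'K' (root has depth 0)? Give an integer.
Path from root to K: F -> K
Depth = number of edges = 1

Answer: 1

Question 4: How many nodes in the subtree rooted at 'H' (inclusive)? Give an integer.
Subtree rooted at H contains: D, H, J, L
Count = 4

Answer: 4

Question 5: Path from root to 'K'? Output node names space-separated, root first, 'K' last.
Walk down from root: F -> K

Answer: F K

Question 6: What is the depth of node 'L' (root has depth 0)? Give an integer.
Path from root to L: F -> B -> E -> A -> H -> L
Depth = number of edges = 5

Answer: 5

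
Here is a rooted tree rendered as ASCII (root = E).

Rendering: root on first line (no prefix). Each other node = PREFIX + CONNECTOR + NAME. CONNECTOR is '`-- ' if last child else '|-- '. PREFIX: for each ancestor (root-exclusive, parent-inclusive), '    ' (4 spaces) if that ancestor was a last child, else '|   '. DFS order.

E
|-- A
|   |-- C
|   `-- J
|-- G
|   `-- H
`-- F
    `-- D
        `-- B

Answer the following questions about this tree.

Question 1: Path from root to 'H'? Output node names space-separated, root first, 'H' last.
Walk down from root: E -> G -> H

Answer: E G H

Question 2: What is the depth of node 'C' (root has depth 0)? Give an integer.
Answer: 2

Derivation:
Path from root to C: E -> A -> C
Depth = number of edges = 2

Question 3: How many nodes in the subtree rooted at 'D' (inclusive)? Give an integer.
Subtree rooted at D contains: B, D
Count = 2

Answer: 2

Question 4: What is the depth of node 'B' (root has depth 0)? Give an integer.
Answer: 3

Derivation:
Path from root to B: E -> F -> D -> B
Depth = number of edges = 3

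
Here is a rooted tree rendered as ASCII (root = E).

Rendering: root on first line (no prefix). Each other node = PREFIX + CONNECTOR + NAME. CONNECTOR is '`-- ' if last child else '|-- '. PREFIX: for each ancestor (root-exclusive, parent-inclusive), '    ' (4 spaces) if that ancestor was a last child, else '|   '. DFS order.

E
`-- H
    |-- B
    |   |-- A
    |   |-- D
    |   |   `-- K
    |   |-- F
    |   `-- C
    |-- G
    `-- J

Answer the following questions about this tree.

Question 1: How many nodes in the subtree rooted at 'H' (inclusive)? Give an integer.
Answer: 9

Derivation:
Subtree rooted at H contains: A, B, C, D, F, G, H, J, K
Count = 9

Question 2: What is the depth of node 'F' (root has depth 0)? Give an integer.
Answer: 3

Derivation:
Path from root to F: E -> H -> B -> F
Depth = number of edges = 3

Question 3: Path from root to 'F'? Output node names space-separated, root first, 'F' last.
Walk down from root: E -> H -> B -> F

Answer: E H B F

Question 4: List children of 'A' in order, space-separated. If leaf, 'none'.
Answer: none

Derivation:
Node A's children (from adjacency): (leaf)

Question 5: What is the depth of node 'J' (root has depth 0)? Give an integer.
Answer: 2

Derivation:
Path from root to J: E -> H -> J
Depth = number of edges = 2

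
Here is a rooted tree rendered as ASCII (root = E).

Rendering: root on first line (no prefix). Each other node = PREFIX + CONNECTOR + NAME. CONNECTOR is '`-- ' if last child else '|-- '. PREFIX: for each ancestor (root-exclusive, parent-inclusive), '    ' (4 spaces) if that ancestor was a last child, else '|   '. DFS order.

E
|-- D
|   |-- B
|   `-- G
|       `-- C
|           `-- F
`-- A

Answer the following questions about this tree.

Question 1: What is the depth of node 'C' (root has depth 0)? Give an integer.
Path from root to C: E -> D -> G -> C
Depth = number of edges = 3

Answer: 3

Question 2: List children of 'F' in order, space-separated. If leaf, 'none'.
Node F's children (from adjacency): (leaf)

Answer: none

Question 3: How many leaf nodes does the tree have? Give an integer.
Answer: 3

Derivation:
Leaves (nodes with no children): A, B, F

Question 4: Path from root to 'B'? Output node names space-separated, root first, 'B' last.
Walk down from root: E -> D -> B

Answer: E D B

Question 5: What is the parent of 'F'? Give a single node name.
Answer: C

Derivation:
Scan adjacency: F appears as child of C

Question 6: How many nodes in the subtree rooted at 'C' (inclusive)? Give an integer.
Answer: 2

Derivation:
Subtree rooted at C contains: C, F
Count = 2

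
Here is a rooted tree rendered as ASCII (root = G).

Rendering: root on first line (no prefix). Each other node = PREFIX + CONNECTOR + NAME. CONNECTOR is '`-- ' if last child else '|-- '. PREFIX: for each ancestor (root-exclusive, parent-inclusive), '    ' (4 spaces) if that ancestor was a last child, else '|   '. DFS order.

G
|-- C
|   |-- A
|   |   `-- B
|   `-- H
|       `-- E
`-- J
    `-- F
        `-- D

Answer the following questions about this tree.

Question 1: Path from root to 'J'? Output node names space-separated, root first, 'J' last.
Answer: G J

Derivation:
Walk down from root: G -> J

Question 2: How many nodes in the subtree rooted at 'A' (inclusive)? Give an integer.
Subtree rooted at A contains: A, B
Count = 2

Answer: 2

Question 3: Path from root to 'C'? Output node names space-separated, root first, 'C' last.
Answer: G C

Derivation:
Walk down from root: G -> C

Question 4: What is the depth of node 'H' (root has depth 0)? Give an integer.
Answer: 2

Derivation:
Path from root to H: G -> C -> H
Depth = number of edges = 2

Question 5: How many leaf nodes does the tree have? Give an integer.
Answer: 3

Derivation:
Leaves (nodes with no children): B, D, E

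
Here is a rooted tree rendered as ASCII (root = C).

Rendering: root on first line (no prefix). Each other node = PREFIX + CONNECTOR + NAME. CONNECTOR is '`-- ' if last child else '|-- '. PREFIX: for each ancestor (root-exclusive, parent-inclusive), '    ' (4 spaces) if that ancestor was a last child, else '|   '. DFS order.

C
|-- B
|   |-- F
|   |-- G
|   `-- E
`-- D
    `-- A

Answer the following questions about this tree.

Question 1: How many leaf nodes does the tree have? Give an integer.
Leaves (nodes with no children): A, E, F, G

Answer: 4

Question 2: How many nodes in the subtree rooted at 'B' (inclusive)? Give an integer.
Answer: 4

Derivation:
Subtree rooted at B contains: B, E, F, G
Count = 4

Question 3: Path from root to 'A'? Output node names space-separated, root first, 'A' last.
Walk down from root: C -> D -> A

Answer: C D A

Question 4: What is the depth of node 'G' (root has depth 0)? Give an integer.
Path from root to G: C -> B -> G
Depth = number of edges = 2

Answer: 2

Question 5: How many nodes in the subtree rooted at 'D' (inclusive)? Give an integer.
Subtree rooted at D contains: A, D
Count = 2

Answer: 2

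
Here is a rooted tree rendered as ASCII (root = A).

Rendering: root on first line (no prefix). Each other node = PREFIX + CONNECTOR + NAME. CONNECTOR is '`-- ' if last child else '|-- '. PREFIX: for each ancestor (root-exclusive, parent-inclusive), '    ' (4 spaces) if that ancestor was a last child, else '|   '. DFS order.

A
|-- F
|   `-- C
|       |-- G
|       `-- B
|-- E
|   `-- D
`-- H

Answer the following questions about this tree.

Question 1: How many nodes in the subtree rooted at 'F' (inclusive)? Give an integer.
Answer: 4

Derivation:
Subtree rooted at F contains: B, C, F, G
Count = 4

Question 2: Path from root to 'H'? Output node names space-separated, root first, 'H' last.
Answer: A H

Derivation:
Walk down from root: A -> H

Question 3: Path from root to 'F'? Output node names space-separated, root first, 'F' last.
Answer: A F

Derivation:
Walk down from root: A -> F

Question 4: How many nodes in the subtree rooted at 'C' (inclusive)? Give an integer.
Subtree rooted at C contains: B, C, G
Count = 3

Answer: 3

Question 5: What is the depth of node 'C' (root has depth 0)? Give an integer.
Path from root to C: A -> F -> C
Depth = number of edges = 2

Answer: 2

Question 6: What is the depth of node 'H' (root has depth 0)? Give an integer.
Path from root to H: A -> H
Depth = number of edges = 1

Answer: 1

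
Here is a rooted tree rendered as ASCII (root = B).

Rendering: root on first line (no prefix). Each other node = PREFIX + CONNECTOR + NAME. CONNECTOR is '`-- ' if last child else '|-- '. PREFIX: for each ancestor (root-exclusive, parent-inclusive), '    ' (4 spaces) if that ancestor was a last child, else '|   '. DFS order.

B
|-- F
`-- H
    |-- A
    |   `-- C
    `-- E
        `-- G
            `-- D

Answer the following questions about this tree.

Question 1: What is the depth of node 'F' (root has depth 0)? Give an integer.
Answer: 1

Derivation:
Path from root to F: B -> F
Depth = number of edges = 1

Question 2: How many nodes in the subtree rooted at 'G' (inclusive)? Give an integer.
Subtree rooted at G contains: D, G
Count = 2

Answer: 2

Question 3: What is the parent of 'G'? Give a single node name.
Scan adjacency: G appears as child of E

Answer: E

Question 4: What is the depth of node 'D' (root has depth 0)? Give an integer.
Answer: 4

Derivation:
Path from root to D: B -> H -> E -> G -> D
Depth = number of edges = 4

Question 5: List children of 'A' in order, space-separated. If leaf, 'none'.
Node A's children (from adjacency): C

Answer: C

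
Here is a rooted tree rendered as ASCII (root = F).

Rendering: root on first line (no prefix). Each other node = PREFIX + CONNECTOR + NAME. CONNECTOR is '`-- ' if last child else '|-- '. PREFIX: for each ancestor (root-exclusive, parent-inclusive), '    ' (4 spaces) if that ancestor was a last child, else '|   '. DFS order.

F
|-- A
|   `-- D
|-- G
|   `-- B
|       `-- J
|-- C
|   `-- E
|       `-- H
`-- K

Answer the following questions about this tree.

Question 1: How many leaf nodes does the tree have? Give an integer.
Leaves (nodes with no children): D, H, J, K

Answer: 4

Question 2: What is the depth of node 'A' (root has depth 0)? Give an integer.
Path from root to A: F -> A
Depth = number of edges = 1

Answer: 1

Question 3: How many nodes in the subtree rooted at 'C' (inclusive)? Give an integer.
Subtree rooted at C contains: C, E, H
Count = 3

Answer: 3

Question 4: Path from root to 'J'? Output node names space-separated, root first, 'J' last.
Answer: F G B J

Derivation:
Walk down from root: F -> G -> B -> J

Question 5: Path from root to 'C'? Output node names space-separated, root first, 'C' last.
Walk down from root: F -> C

Answer: F C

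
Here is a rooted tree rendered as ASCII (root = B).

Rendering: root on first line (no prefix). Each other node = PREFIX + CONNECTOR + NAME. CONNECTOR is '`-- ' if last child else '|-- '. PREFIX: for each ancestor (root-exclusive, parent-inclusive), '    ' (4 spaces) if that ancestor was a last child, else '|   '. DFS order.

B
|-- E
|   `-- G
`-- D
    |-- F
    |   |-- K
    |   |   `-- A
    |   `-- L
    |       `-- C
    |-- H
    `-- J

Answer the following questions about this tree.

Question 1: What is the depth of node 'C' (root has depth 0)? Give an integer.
Answer: 4

Derivation:
Path from root to C: B -> D -> F -> L -> C
Depth = number of edges = 4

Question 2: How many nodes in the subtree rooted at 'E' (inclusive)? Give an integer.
Subtree rooted at E contains: E, G
Count = 2

Answer: 2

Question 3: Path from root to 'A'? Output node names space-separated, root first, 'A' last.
Walk down from root: B -> D -> F -> K -> A

Answer: B D F K A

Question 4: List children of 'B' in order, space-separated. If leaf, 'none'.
Node B's children (from adjacency): E, D

Answer: E D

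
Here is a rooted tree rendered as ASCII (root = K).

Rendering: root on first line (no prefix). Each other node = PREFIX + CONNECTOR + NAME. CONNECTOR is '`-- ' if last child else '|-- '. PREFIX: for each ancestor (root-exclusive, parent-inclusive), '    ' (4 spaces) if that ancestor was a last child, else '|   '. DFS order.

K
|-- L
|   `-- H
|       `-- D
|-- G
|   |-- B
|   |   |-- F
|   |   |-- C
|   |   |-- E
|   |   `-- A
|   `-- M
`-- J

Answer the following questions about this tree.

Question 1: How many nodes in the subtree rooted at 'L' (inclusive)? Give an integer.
Subtree rooted at L contains: D, H, L
Count = 3

Answer: 3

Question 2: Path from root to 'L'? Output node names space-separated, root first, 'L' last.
Answer: K L

Derivation:
Walk down from root: K -> L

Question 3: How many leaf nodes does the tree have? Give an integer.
Leaves (nodes with no children): A, C, D, E, F, J, M

Answer: 7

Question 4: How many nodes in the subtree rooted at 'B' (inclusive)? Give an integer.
Subtree rooted at B contains: A, B, C, E, F
Count = 5

Answer: 5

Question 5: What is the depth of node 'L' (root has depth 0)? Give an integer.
Path from root to L: K -> L
Depth = number of edges = 1

Answer: 1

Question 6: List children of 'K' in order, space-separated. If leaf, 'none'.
Node K's children (from adjacency): L, G, J

Answer: L G J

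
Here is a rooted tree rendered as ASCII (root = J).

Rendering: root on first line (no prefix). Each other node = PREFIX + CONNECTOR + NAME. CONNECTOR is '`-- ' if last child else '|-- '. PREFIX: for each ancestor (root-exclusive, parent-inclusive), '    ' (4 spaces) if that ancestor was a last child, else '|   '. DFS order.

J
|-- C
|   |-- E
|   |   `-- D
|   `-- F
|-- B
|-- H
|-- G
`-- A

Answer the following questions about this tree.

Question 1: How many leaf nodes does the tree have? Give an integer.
Leaves (nodes with no children): A, B, D, F, G, H

Answer: 6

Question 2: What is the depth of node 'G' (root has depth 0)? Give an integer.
Path from root to G: J -> G
Depth = number of edges = 1

Answer: 1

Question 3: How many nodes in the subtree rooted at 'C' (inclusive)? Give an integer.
Answer: 4

Derivation:
Subtree rooted at C contains: C, D, E, F
Count = 4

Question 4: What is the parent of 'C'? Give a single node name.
Answer: J

Derivation:
Scan adjacency: C appears as child of J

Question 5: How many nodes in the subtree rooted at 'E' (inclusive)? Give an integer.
Answer: 2

Derivation:
Subtree rooted at E contains: D, E
Count = 2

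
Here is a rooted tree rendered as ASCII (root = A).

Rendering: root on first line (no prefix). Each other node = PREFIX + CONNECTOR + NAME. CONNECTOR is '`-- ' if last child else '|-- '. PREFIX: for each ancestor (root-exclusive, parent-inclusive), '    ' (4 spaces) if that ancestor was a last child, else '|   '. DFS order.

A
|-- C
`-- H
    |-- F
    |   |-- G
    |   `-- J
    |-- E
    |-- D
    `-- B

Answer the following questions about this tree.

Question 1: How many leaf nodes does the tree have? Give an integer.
Answer: 6

Derivation:
Leaves (nodes with no children): B, C, D, E, G, J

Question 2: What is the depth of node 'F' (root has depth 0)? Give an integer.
Path from root to F: A -> H -> F
Depth = number of edges = 2

Answer: 2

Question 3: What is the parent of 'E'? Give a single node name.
Answer: H

Derivation:
Scan adjacency: E appears as child of H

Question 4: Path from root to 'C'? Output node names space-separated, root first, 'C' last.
Walk down from root: A -> C

Answer: A C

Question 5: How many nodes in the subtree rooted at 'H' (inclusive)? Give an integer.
Answer: 7

Derivation:
Subtree rooted at H contains: B, D, E, F, G, H, J
Count = 7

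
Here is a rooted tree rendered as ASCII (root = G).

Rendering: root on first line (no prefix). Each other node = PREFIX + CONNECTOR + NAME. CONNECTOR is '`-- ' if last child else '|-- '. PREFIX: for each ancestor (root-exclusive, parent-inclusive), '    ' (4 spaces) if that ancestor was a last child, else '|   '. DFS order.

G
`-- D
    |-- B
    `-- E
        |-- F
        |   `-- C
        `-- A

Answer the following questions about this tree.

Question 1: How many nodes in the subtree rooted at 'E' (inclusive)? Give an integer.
Subtree rooted at E contains: A, C, E, F
Count = 4

Answer: 4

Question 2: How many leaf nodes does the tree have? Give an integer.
Answer: 3

Derivation:
Leaves (nodes with no children): A, B, C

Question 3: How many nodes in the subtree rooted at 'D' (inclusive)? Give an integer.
Answer: 6

Derivation:
Subtree rooted at D contains: A, B, C, D, E, F
Count = 6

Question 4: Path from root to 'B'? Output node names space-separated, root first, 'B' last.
Answer: G D B

Derivation:
Walk down from root: G -> D -> B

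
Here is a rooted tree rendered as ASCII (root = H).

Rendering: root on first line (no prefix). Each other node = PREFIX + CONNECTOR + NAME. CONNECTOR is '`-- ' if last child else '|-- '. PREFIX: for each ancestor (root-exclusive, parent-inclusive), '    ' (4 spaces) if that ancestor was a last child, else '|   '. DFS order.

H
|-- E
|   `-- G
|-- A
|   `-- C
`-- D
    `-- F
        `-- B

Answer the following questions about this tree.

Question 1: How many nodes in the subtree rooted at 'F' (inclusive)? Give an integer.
Subtree rooted at F contains: B, F
Count = 2

Answer: 2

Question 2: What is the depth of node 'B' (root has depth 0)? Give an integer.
Path from root to B: H -> D -> F -> B
Depth = number of edges = 3

Answer: 3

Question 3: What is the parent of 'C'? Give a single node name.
Scan adjacency: C appears as child of A

Answer: A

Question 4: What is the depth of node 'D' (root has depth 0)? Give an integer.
Answer: 1

Derivation:
Path from root to D: H -> D
Depth = number of edges = 1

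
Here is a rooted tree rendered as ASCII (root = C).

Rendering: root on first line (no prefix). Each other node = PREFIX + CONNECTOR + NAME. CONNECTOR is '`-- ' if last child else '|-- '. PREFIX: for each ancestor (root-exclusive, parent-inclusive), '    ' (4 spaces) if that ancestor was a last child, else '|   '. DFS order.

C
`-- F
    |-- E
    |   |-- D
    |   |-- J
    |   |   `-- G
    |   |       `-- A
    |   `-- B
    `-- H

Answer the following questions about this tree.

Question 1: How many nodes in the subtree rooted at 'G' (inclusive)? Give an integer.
Answer: 2

Derivation:
Subtree rooted at G contains: A, G
Count = 2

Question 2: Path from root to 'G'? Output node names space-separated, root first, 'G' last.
Answer: C F E J G

Derivation:
Walk down from root: C -> F -> E -> J -> G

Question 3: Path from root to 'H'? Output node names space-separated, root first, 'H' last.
Answer: C F H

Derivation:
Walk down from root: C -> F -> H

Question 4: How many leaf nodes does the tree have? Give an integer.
Leaves (nodes with no children): A, B, D, H

Answer: 4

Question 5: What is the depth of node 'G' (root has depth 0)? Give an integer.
Answer: 4

Derivation:
Path from root to G: C -> F -> E -> J -> G
Depth = number of edges = 4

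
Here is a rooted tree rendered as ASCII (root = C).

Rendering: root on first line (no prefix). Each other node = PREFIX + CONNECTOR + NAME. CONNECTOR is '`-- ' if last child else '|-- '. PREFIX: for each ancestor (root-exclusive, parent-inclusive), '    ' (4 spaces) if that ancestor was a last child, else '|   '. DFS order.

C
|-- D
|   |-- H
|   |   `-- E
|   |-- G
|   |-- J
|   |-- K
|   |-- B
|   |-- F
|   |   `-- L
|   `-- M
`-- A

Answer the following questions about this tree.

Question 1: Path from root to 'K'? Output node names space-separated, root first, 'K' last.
Walk down from root: C -> D -> K

Answer: C D K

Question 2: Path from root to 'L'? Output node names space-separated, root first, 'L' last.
Walk down from root: C -> D -> F -> L

Answer: C D F L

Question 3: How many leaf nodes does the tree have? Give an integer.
Answer: 8

Derivation:
Leaves (nodes with no children): A, B, E, G, J, K, L, M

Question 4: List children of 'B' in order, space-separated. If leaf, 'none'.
Answer: none

Derivation:
Node B's children (from adjacency): (leaf)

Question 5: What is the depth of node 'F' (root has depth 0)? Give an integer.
Answer: 2

Derivation:
Path from root to F: C -> D -> F
Depth = number of edges = 2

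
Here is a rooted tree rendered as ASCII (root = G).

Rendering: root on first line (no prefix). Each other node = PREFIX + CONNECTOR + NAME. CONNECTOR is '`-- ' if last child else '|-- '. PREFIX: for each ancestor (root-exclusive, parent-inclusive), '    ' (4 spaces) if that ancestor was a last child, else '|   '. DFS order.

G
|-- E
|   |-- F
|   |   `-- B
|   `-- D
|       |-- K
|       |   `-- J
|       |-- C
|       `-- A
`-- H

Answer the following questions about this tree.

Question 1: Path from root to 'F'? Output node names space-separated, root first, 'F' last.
Answer: G E F

Derivation:
Walk down from root: G -> E -> F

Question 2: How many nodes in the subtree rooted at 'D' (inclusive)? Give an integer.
Answer: 5

Derivation:
Subtree rooted at D contains: A, C, D, J, K
Count = 5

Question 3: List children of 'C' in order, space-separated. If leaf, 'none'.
Node C's children (from adjacency): (leaf)

Answer: none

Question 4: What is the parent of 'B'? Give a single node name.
Answer: F

Derivation:
Scan adjacency: B appears as child of F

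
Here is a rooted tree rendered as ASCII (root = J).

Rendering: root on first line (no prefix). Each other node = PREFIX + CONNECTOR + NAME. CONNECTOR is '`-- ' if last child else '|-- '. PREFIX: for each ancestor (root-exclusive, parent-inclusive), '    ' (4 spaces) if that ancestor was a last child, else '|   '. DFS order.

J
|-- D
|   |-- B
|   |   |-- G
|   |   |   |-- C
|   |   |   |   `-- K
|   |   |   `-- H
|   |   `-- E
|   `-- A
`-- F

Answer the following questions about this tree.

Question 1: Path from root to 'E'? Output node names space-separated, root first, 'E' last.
Walk down from root: J -> D -> B -> E

Answer: J D B E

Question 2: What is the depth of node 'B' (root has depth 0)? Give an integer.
Path from root to B: J -> D -> B
Depth = number of edges = 2

Answer: 2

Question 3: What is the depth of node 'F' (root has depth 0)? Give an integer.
Answer: 1

Derivation:
Path from root to F: J -> F
Depth = number of edges = 1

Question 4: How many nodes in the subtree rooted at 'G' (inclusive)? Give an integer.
Answer: 4

Derivation:
Subtree rooted at G contains: C, G, H, K
Count = 4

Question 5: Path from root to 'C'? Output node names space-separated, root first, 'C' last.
Walk down from root: J -> D -> B -> G -> C

Answer: J D B G C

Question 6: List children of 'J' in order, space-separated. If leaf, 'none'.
Answer: D F

Derivation:
Node J's children (from adjacency): D, F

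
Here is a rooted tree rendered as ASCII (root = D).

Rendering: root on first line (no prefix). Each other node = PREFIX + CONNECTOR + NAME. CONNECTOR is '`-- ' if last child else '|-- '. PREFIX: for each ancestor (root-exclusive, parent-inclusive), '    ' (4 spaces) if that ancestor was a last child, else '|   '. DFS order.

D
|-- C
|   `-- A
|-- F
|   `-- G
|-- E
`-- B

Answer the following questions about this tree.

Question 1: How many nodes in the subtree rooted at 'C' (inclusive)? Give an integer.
Subtree rooted at C contains: A, C
Count = 2

Answer: 2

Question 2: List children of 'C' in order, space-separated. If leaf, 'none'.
Node C's children (from adjacency): A

Answer: A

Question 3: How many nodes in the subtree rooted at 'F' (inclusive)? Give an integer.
Answer: 2

Derivation:
Subtree rooted at F contains: F, G
Count = 2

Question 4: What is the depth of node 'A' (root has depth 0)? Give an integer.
Answer: 2

Derivation:
Path from root to A: D -> C -> A
Depth = number of edges = 2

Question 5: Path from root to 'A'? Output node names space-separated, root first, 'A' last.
Answer: D C A

Derivation:
Walk down from root: D -> C -> A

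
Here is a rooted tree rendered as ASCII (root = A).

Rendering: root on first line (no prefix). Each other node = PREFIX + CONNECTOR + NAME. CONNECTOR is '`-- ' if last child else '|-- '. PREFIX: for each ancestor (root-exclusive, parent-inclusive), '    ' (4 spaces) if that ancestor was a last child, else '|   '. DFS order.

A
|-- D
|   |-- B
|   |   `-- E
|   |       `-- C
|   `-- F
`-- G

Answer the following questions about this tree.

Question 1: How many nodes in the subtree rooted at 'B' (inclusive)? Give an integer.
Subtree rooted at B contains: B, C, E
Count = 3

Answer: 3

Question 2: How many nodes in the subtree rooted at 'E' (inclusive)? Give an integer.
Subtree rooted at E contains: C, E
Count = 2

Answer: 2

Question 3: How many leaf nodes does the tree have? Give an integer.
Leaves (nodes with no children): C, F, G

Answer: 3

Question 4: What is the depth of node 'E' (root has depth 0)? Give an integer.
Answer: 3

Derivation:
Path from root to E: A -> D -> B -> E
Depth = number of edges = 3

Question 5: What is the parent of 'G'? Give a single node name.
Scan adjacency: G appears as child of A

Answer: A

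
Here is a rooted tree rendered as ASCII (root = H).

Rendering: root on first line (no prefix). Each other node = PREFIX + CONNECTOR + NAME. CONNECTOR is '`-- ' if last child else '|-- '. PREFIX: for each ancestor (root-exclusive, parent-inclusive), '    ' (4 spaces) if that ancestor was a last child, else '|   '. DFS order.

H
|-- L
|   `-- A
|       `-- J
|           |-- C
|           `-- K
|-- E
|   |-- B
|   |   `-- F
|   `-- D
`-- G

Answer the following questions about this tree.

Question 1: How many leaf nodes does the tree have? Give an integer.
Answer: 5

Derivation:
Leaves (nodes with no children): C, D, F, G, K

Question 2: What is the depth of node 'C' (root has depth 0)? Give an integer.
Path from root to C: H -> L -> A -> J -> C
Depth = number of edges = 4

Answer: 4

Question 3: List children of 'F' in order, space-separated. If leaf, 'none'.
Answer: none

Derivation:
Node F's children (from adjacency): (leaf)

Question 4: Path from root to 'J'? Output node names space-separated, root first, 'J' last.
Answer: H L A J

Derivation:
Walk down from root: H -> L -> A -> J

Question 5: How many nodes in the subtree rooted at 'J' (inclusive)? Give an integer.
Subtree rooted at J contains: C, J, K
Count = 3

Answer: 3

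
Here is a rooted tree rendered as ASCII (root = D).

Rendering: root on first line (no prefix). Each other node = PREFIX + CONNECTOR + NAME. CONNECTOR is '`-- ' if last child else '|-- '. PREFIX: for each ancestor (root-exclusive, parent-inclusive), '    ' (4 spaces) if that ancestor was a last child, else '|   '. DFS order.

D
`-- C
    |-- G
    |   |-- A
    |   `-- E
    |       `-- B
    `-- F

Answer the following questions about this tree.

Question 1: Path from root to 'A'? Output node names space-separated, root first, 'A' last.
Answer: D C G A

Derivation:
Walk down from root: D -> C -> G -> A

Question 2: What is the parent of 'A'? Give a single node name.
Scan adjacency: A appears as child of G

Answer: G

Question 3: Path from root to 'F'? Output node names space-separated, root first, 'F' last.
Answer: D C F

Derivation:
Walk down from root: D -> C -> F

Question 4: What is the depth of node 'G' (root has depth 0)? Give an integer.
Path from root to G: D -> C -> G
Depth = number of edges = 2

Answer: 2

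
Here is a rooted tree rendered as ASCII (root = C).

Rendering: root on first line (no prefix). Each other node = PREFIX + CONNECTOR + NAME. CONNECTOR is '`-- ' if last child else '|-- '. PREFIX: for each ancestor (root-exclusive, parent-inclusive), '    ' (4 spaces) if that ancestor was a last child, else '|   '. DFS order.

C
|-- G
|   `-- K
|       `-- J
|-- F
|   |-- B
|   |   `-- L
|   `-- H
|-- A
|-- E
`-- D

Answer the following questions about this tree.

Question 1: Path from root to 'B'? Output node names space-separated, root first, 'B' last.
Walk down from root: C -> F -> B

Answer: C F B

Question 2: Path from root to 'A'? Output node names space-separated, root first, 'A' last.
Walk down from root: C -> A

Answer: C A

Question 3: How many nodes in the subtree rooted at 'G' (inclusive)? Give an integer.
Answer: 3

Derivation:
Subtree rooted at G contains: G, J, K
Count = 3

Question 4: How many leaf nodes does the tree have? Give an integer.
Answer: 6

Derivation:
Leaves (nodes with no children): A, D, E, H, J, L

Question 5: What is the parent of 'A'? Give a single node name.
Answer: C

Derivation:
Scan adjacency: A appears as child of C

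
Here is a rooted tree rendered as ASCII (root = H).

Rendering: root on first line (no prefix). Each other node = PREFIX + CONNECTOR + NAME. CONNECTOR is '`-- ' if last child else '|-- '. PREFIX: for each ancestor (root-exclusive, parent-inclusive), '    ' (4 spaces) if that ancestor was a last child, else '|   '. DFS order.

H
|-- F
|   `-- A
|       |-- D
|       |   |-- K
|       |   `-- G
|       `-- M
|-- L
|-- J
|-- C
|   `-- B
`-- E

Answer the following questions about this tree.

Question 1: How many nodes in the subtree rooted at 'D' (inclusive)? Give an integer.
Answer: 3

Derivation:
Subtree rooted at D contains: D, G, K
Count = 3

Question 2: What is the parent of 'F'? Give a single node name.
Scan adjacency: F appears as child of H

Answer: H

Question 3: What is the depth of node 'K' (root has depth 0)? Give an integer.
Path from root to K: H -> F -> A -> D -> K
Depth = number of edges = 4

Answer: 4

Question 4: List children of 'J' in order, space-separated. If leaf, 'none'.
Node J's children (from adjacency): (leaf)

Answer: none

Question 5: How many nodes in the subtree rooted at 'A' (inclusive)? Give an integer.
Subtree rooted at A contains: A, D, G, K, M
Count = 5

Answer: 5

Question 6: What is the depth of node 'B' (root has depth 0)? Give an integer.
Path from root to B: H -> C -> B
Depth = number of edges = 2

Answer: 2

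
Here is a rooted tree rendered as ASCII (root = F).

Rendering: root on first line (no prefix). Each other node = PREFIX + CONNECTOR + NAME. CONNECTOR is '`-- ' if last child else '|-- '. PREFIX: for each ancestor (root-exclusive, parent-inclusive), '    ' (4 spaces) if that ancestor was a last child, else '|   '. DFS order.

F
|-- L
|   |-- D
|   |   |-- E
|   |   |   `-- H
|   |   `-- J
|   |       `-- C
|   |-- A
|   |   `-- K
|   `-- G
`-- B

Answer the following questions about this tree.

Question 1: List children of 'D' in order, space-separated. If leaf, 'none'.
Answer: E J

Derivation:
Node D's children (from adjacency): E, J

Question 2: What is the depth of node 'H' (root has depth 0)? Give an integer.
Answer: 4

Derivation:
Path from root to H: F -> L -> D -> E -> H
Depth = number of edges = 4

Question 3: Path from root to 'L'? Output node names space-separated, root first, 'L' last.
Walk down from root: F -> L

Answer: F L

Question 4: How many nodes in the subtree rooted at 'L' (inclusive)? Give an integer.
Answer: 9

Derivation:
Subtree rooted at L contains: A, C, D, E, G, H, J, K, L
Count = 9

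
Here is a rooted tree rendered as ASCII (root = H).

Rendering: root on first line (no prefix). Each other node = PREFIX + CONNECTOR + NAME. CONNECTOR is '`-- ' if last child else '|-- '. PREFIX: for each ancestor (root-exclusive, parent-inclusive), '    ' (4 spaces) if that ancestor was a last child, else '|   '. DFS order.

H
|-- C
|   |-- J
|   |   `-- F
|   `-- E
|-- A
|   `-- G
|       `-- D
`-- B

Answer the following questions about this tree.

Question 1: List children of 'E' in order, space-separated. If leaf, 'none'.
Answer: none

Derivation:
Node E's children (from adjacency): (leaf)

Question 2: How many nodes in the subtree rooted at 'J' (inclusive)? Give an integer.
Answer: 2

Derivation:
Subtree rooted at J contains: F, J
Count = 2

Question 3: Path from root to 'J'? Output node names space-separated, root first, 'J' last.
Walk down from root: H -> C -> J

Answer: H C J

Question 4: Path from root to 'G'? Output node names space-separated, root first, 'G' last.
Answer: H A G

Derivation:
Walk down from root: H -> A -> G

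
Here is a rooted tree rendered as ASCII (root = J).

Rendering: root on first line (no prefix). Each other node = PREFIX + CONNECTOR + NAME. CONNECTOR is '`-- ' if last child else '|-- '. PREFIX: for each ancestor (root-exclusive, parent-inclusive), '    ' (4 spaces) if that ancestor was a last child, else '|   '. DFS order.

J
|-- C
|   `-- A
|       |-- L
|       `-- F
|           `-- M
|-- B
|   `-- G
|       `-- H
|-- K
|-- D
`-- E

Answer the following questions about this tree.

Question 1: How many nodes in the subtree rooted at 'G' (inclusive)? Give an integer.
Subtree rooted at G contains: G, H
Count = 2

Answer: 2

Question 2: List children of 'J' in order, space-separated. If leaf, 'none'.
Node J's children (from adjacency): C, B, K, D, E

Answer: C B K D E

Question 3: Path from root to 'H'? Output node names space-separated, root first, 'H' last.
Walk down from root: J -> B -> G -> H

Answer: J B G H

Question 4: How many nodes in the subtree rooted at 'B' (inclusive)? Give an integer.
Answer: 3

Derivation:
Subtree rooted at B contains: B, G, H
Count = 3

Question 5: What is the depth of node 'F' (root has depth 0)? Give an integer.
Path from root to F: J -> C -> A -> F
Depth = number of edges = 3

Answer: 3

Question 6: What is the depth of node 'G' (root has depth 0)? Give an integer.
Answer: 2

Derivation:
Path from root to G: J -> B -> G
Depth = number of edges = 2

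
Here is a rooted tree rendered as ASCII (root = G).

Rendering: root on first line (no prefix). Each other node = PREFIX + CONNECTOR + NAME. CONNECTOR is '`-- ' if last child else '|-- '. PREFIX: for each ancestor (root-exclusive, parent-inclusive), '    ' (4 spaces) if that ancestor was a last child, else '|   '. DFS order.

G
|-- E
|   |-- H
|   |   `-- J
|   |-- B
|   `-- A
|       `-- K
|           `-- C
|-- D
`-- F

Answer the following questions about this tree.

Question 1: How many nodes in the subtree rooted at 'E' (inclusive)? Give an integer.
Subtree rooted at E contains: A, B, C, E, H, J, K
Count = 7

Answer: 7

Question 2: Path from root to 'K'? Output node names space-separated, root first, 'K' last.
Walk down from root: G -> E -> A -> K

Answer: G E A K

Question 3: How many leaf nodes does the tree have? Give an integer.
Answer: 5

Derivation:
Leaves (nodes with no children): B, C, D, F, J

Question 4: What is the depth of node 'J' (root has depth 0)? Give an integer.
Path from root to J: G -> E -> H -> J
Depth = number of edges = 3

Answer: 3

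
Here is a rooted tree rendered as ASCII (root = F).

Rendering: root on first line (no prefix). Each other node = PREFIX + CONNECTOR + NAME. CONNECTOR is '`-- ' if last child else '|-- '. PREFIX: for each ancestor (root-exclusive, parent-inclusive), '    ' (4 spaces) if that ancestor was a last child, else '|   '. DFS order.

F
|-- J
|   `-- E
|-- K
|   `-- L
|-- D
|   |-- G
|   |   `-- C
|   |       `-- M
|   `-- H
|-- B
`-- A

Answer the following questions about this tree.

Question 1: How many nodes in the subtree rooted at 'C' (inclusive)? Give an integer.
Subtree rooted at C contains: C, M
Count = 2

Answer: 2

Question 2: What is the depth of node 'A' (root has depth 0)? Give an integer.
Path from root to A: F -> A
Depth = number of edges = 1

Answer: 1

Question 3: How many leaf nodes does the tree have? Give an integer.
Leaves (nodes with no children): A, B, E, H, L, M

Answer: 6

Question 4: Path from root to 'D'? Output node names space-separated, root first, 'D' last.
Walk down from root: F -> D

Answer: F D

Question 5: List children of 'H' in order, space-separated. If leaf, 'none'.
Node H's children (from adjacency): (leaf)

Answer: none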